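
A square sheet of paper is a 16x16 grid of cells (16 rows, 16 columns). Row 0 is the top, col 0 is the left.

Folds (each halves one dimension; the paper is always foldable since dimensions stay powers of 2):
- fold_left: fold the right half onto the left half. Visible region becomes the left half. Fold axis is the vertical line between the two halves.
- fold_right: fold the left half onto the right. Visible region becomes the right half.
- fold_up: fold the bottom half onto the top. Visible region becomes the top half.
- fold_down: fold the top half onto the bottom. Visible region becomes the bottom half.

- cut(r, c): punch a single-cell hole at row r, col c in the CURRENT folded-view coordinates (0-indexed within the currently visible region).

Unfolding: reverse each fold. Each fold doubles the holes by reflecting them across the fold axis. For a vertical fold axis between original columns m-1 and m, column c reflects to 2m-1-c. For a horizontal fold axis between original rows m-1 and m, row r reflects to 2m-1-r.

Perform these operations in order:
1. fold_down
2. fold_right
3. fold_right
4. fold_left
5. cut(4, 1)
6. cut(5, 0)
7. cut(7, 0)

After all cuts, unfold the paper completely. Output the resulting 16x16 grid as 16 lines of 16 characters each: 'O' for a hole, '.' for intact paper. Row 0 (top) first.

Answer: O..OO..OO..OO..O
................
O..OO..OO..OO..O
.OO..OO..OO..OO.
................
................
................
................
................
................
................
................
.OO..OO..OO..OO.
O..OO..OO..OO..O
................
O..OO..OO..OO..O

Derivation:
Op 1 fold_down: fold axis h@8; visible region now rows[8,16) x cols[0,16) = 8x16
Op 2 fold_right: fold axis v@8; visible region now rows[8,16) x cols[8,16) = 8x8
Op 3 fold_right: fold axis v@12; visible region now rows[8,16) x cols[12,16) = 8x4
Op 4 fold_left: fold axis v@14; visible region now rows[8,16) x cols[12,14) = 8x2
Op 5 cut(4, 1): punch at orig (12,13); cuts so far [(12, 13)]; region rows[8,16) x cols[12,14) = 8x2
Op 6 cut(5, 0): punch at orig (13,12); cuts so far [(12, 13), (13, 12)]; region rows[8,16) x cols[12,14) = 8x2
Op 7 cut(7, 0): punch at orig (15,12); cuts so far [(12, 13), (13, 12), (15, 12)]; region rows[8,16) x cols[12,14) = 8x2
Unfold 1 (reflect across v@14): 6 holes -> [(12, 13), (12, 14), (13, 12), (13, 15), (15, 12), (15, 15)]
Unfold 2 (reflect across v@12): 12 holes -> [(12, 9), (12, 10), (12, 13), (12, 14), (13, 8), (13, 11), (13, 12), (13, 15), (15, 8), (15, 11), (15, 12), (15, 15)]
Unfold 3 (reflect across v@8): 24 holes -> [(12, 1), (12, 2), (12, 5), (12, 6), (12, 9), (12, 10), (12, 13), (12, 14), (13, 0), (13, 3), (13, 4), (13, 7), (13, 8), (13, 11), (13, 12), (13, 15), (15, 0), (15, 3), (15, 4), (15, 7), (15, 8), (15, 11), (15, 12), (15, 15)]
Unfold 4 (reflect across h@8): 48 holes -> [(0, 0), (0, 3), (0, 4), (0, 7), (0, 8), (0, 11), (0, 12), (0, 15), (2, 0), (2, 3), (2, 4), (2, 7), (2, 8), (2, 11), (2, 12), (2, 15), (3, 1), (3, 2), (3, 5), (3, 6), (3, 9), (3, 10), (3, 13), (3, 14), (12, 1), (12, 2), (12, 5), (12, 6), (12, 9), (12, 10), (12, 13), (12, 14), (13, 0), (13, 3), (13, 4), (13, 7), (13, 8), (13, 11), (13, 12), (13, 15), (15, 0), (15, 3), (15, 4), (15, 7), (15, 8), (15, 11), (15, 12), (15, 15)]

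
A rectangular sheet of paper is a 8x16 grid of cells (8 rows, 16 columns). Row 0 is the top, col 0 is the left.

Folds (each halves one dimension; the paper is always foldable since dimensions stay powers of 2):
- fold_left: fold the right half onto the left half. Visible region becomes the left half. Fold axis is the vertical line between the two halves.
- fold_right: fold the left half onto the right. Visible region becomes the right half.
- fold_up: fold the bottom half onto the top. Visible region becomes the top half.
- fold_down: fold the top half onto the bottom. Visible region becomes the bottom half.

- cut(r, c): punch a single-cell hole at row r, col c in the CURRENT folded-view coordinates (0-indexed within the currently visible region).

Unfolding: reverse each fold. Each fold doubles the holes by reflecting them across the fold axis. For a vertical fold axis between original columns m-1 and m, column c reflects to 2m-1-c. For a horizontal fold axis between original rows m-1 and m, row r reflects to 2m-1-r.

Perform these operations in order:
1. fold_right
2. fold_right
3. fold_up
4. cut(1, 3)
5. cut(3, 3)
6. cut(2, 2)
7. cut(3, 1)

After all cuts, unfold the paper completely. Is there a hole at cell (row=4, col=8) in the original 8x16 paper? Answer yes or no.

Op 1 fold_right: fold axis v@8; visible region now rows[0,8) x cols[8,16) = 8x8
Op 2 fold_right: fold axis v@12; visible region now rows[0,8) x cols[12,16) = 8x4
Op 3 fold_up: fold axis h@4; visible region now rows[0,4) x cols[12,16) = 4x4
Op 4 cut(1, 3): punch at orig (1,15); cuts so far [(1, 15)]; region rows[0,4) x cols[12,16) = 4x4
Op 5 cut(3, 3): punch at orig (3,15); cuts so far [(1, 15), (3, 15)]; region rows[0,4) x cols[12,16) = 4x4
Op 6 cut(2, 2): punch at orig (2,14); cuts so far [(1, 15), (2, 14), (3, 15)]; region rows[0,4) x cols[12,16) = 4x4
Op 7 cut(3, 1): punch at orig (3,13); cuts so far [(1, 15), (2, 14), (3, 13), (3, 15)]; region rows[0,4) x cols[12,16) = 4x4
Unfold 1 (reflect across h@4): 8 holes -> [(1, 15), (2, 14), (3, 13), (3, 15), (4, 13), (4, 15), (5, 14), (6, 15)]
Unfold 2 (reflect across v@12): 16 holes -> [(1, 8), (1, 15), (2, 9), (2, 14), (3, 8), (3, 10), (3, 13), (3, 15), (4, 8), (4, 10), (4, 13), (4, 15), (5, 9), (5, 14), (6, 8), (6, 15)]
Unfold 3 (reflect across v@8): 32 holes -> [(1, 0), (1, 7), (1, 8), (1, 15), (2, 1), (2, 6), (2, 9), (2, 14), (3, 0), (3, 2), (3, 5), (3, 7), (3, 8), (3, 10), (3, 13), (3, 15), (4, 0), (4, 2), (4, 5), (4, 7), (4, 8), (4, 10), (4, 13), (4, 15), (5, 1), (5, 6), (5, 9), (5, 14), (6, 0), (6, 7), (6, 8), (6, 15)]
Holes: [(1, 0), (1, 7), (1, 8), (1, 15), (2, 1), (2, 6), (2, 9), (2, 14), (3, 0), (3, 2), (3, 5), (3, 7), (3, 8), (3, 10), (3, 13), (3, 15), (4, 0), (4, 2), (4, 5), (4, 7), (4, 8), (4, 10), (4, 13), (4, 15), (5, 1), (5, 6), (5, 9), (5, 14), (6, 0), (6, 7), (6, 8), (6, 15)]

Answer: yes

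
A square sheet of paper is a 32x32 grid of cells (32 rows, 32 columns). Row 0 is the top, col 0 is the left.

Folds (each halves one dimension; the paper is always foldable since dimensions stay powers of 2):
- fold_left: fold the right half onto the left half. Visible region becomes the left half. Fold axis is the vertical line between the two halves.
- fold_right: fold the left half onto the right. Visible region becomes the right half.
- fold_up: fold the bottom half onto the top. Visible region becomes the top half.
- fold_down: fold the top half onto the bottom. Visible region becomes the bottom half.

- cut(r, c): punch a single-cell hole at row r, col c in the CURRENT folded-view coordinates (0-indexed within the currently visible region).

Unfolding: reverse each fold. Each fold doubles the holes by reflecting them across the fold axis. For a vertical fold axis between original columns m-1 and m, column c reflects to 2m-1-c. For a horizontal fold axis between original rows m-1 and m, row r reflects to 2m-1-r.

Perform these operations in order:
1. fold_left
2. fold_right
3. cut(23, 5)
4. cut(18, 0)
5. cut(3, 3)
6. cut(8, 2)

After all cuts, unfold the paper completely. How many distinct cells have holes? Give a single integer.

Op 1 fold_left: fold axis v@16; visible region now rows[0,32) x cols[0,16) = 32x16
Op 2 fold_right: fold axis v@8; visible region now rows[0,32) x cols[8,16) = 32x8
Op 3 cut(23, 5): punch at orig (23,13); cuts so far [(23, 13)]; region rows[0,32) x cols[8,16) = 32x8
Op 4 cut(18, 0): punch at orig (18,8); cuts so far [(18, 8), (23, 13)]; region rows[0,32) x cols[8,16) = 32x8
Op 5 cut(3, 3): punch at orig (3,11); cuts so far [(3, 11), (18, 8), (23, 13)]; region rows[0,32) x cols[8,16) = 32x8
Op 6 cut(8, 2): punch at orig (8,10); cuts so far [(3, 11), (8, 10), (18, 8), (23, 13)]; region rows[0,32) x cols[8,16) = 32x8
Unfold 1 (reflect across v@8): 8 holes -> [(3, 4), (3, 11), (8, 5), (8, 10), (18, 7), (18, 8), (23, 2), (23, 13)]
Unfold 2 (reflect across v@16): 16 holes -> [(3, 4), (3, 11), (3, 20), (3, 27), (8, 5), (8, 10), (8, 21), (8, 26), (18, 7), (18, 8), (18, 23), (18, 24), (23, 2), (23, 13), (23, 18), (23, 29)]

Answer: 16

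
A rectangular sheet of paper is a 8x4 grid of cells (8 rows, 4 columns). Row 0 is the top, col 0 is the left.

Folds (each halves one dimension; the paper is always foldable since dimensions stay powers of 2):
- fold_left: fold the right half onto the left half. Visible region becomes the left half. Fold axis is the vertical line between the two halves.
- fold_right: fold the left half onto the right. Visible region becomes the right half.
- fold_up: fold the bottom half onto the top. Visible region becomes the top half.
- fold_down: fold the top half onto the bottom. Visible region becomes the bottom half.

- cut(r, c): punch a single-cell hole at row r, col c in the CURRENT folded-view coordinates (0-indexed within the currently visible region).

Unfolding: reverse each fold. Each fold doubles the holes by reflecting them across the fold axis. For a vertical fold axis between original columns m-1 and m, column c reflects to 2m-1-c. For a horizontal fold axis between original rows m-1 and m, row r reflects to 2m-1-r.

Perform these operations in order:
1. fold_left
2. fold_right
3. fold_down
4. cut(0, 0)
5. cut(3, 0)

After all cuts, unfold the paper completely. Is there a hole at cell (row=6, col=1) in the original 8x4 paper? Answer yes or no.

Answer: no

Derivation:
Op 1 fold_left: fold axis v@2; visible region now rows[0,8) x cols[0,2) = 8x2
Op 2 fold_right: fold axis v@1; visible region now rows[0,8) x cols[1,2) = 8x1
Op 3 fold_down: fold axis h@4; visible region now rows[4,8) x cols[1,2) = 4x1
Op 4 cut(0, 0): punch at orig (4,1); cuts so far [(4, 1)]; region rows[4,8) x cols[1,2) = 4x1
Op 5 cut(3, 0): punch at orig (7,1); cuts so far [(4, 1), (7, 1)]; region rows[4,8) x cols[1,2) = 4x1
Unfold 1 (reflect across h@4): 4 holes -> [(0, 1), (3, 1), (4, 1), (7, 1)]
Unfold 2 (reflect across v@1): 8 holes -> [(0, 0), (0, 1), (3, 0), (3, 1), (4, 0), (4, 1), (7, 0), (7, 1)]
Unfold 3 (reflect across v@2): 16 holes -> [(0, 0), (0, 1), (0, 2), (0, 3), (3, 0), (3, 1), (3, 2), (3, 3), (4, 0), (4, 1), (4, 2), (4, 3), (7, 0), (7, 1), (7, 2), (7, 3)]
Holes: [(0, 0), (0, 1), (0, 2), (0, 3), (3, 0), (3, 1), (3, 2), (3, 3), (4, 0), (4, 1), (4, 2), (4, 3), (7, 0), (7, 1), (7, 2), (7, 3)]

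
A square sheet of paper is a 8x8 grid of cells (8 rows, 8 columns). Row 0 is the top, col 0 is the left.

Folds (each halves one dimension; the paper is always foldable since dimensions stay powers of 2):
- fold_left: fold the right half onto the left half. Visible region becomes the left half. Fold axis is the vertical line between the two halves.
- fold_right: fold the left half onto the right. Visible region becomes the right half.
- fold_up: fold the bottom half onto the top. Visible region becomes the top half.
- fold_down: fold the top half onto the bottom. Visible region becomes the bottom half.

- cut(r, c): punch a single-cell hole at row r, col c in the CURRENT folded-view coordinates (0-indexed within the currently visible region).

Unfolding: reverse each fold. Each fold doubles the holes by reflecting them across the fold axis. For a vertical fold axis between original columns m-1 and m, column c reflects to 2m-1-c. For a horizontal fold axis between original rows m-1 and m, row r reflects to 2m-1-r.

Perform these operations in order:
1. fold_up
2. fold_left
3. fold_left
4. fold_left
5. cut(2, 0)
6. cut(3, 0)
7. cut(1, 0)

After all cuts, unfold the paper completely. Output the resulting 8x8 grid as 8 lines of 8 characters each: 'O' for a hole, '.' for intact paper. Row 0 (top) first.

Answer: ........
OOOOOOOO
OOOOOOOO
OOOOOOOO
OOOOOOOO
OOOOOOOO
OOOOOOOO
........

Derivation:
Op 1 fold_up: fold axis h@4; visible region now rows[0,4) x cols[0,8) = 4x8
Op 2 fold_left: fold axis v@4; visible region now rows[0,4) x cols[0,4) = 4x4
Op 3 fold_left: fold axis v@2; visible region now rows[0,4) x cols[0,2) = 4x2
Op 4 fold_left: fold axis v@1; visible region now rows[0,4) x cols[0,1) = 4x1
Op 5 cut(2, 0): punch at orig (2,0); cuts so far [(2, 0)]; region rows[0,4) x cols[0,1) = 4x1
Op 6 cut(3, 0): punch at orig (3,0); cuts so far [(2, 0), (3, 0)]; region rows[0,4) x cols[0,1) = 4x1
Op 7 cut(1, 0): punch at orig (1,0); cuts so far [(1, 0), (2, 0), (3, 0)]; region rows[0,4) x cols[0,1) = 4x1
Unfold 1 (reflect across v@1): 6 holes -> [(1, 0), (1, 1), (2, 0), (2, 1), (3, 0), (3, 1)]
Unfold 2 (reflect across v@2): 12 holes -> [(1, 0), (1, 1), (1, 2), (1, 3), (2, 0), (2, 1), (2, 2), (2, 3), (3, 0), (3, 1), (3, 2), (3, 3)]
Unfold 3 (reflect across v@4): 24 holes -> [(1, 0), (1, 1), (1, 2), (1, 3), (1, 4), (1, 5), (1, 6), (1, 7), (2, 0), (2, 1), (2, 2), (2, 3), (2, 4), (2, 5), (2, 6), (2, 7), (3, 0), (3, 1), (3, 2), (3, 3), (3, 4), (3, 5), (3, 6), (3, 7)]
Unfold 4 (reflect across h@4): 48 holes -> [(1, 0), (1, 1), (1, 2), (1, 3), (1, 4), (1, 5), (1, 6), (1, 7), (2, 0), (2, 1), (2, 2), (2, 3), (2, 4), (2, 5), (2, 6), (2, 7), (3, 0), (3, 1), (3, 2), (3, 3), (3, 4), (3, 5), (3, 6), (3, 7), (4, 0), (4, 1), (4, 2), (4, 3), (4, 4), (4, 5), (4, 6), (4, 7), (5, 0), (5, 1), (5, 2), (5, 3), (5, 4), (5, 5), (5, 6), (5, 7), (6, 0), (6, 1), (6, 2), (6, 3), (6, 4), (6, 5), (6, 6), (6, 7)]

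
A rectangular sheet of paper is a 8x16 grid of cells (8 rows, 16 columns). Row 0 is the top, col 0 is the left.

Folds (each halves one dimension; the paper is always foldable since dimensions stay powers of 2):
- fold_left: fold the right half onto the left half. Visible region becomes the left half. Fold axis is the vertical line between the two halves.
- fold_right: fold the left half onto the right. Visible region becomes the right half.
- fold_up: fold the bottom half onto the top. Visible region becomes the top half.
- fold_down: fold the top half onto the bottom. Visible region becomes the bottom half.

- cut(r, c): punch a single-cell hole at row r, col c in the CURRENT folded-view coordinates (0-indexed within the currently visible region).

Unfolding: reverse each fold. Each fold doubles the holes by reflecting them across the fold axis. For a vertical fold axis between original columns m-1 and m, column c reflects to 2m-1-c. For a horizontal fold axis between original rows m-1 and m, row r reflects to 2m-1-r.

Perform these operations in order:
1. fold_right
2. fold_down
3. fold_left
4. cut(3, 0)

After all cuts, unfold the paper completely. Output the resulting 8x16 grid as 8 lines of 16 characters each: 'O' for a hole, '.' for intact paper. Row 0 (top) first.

Op 1 fold_right: fold axis v@8; visible region now rows[0,8) x cols[8,16) = 8x8
Op 2 fold_down: fold axis h@4; visible region now rows[4,8) x cols[8,16) = 4x8
Op 3 fold_left: fold axis v@12; visible region now rows[4,8) x cols[8,12) = 4x4
Op 4 cut(3, 0): punch at orig (7,8); cuts so far [(7, 8)]; region rows[4,8) x cols[8,12) = 4x4
Unfold 1 (reflect across v@12): 2 holes -> [(7, 8), (7, 15)]
Unfold 2 (reflect across h@4): 4 holes -> [(0, 8), (0, 15), (7, 8), (7, 15)]
Unfold 3 (reflect across v@8): 8 holes -> [(0, 0), (0, 7), (0, 8), (0, 15), (7, 0), (7, 7), (7, 8), (7, 15)]

Answer: O......OO......O
................
................
................
................
................
................
O......OO......O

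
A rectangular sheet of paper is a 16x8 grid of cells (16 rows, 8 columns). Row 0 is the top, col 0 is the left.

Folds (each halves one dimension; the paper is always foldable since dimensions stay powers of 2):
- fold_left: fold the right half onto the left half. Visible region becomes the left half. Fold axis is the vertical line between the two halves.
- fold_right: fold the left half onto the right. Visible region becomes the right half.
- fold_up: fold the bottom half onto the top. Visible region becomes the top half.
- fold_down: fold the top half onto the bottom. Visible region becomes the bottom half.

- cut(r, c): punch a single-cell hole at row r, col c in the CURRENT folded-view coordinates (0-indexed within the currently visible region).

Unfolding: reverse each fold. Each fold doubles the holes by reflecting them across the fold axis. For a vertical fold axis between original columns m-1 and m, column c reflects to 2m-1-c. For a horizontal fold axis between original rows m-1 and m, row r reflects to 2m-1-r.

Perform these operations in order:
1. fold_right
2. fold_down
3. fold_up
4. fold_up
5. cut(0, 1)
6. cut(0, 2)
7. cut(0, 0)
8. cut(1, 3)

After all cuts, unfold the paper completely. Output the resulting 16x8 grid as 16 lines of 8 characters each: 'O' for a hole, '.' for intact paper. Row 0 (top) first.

Answer: .OOOOOO.
O......O
O......O
.OOOOOO.
.OOOOOO.
O......O
O......O
.OOOOOO.
.OOOOOO.
O......O
O......O
.OOOOOO.
.OOOOOO.
O......O
O......O
.OOOOOO.

Derivation:
Op 1 fold_right: fold axis v@4; visible region now rows[0,16) x cols[4,8) = 16x4
Op 2 fold_down: fold axis h@8; visible region now rows[8,16) x cols[4,8) = 8x4
Op 3 fold_up: fold axis h@12; visible region now rows[8,12) x cols[4,8) = 4x4
Op 4 fold_up: fold axis h@10; visible region now rows[8,10) x cols[4,8) = 2x4
Op 5 cut(0, 1): punch at orig (8,5); cuts so far [(8, 5)]; region rows[8,10) x cols[4,8) = 2x4
Op 6 cut(0, 2): punch at orig (8,6); cuts so far [(8, 5), (8, 6)]; region rows[8,10) x cols[4,8) = 2x4
Op 7 cut(0, 0): punch at orig (8,4); cuts so far [(8, 4), (8, 5), (8, 6)]; region rows[8,10) x cols[4,8) = 2x4
Op 8 cut(1, 3): punch at orig (9,7); cuts so far [(8, 4), (8, 5), (8, 6), (9, 7)]; region rows[8,10) x cols[4,8) = 2x4
Unfold 1 (reflect across h@10): 8 holes -> [(8, 4), (8, 5), (8, 6), (9, 7), (10, 7), (11, 4), (11, 5), (11, 6)]
Unfold 2 (reflect across h@12): 16 holes -> [(8, 4), (8, 5), (8, 6), (9, 7), (10, 7), (11, 4), (11, 5), (11, 6), (12, 4), (12, 5), (12, 6), (13, 7), (14, 7), (15, 4), (15, 5), (15, 6)]
Unfold 3 (reflect across h@8): 32 holes -> [(0, 4), (0, 5), (0, 6), (1, 7), (2, 7), (3, 4), (3, 5), (3, 6), (4, 4), (4, 5), (4, 6), (5, 7), (6, 7), (7, 4), (7, 5), (7, 6), (8, 4), (8, 5), (8, 6), (9, 7), (10, 7), (11, 4), (11, 5), (11, 6), (12, 4), (12, 5), (12, 6), (13, 7), (14, 7), (15, 4), (15, 5), (15, 6)]
Unfold 4 (reflect across v@4): 64 holes -> [(0, 1), (0, 2), (0, 3), (0, 4), (0, 5), (0, 6), (1, 0), (1, 7), (2, 0), (2, 7), (3, 1), (3, 2), (3, 3), (3, 4), (3, 5), (3, 6), (4, 1), (4, 2), (4, 3), (4, 4), (4, 5), (4, 6), (5, 0), (5, 7), (6, 0), (6, 7), (7, 1), (7, 2), (7, 3), (7, 4), (7, 5), (7, 6), (8, 1), (8, 2), (8, 3), (8, 4), (8, 5), (8, 6), (9, 0), (9, 7), (10, 0), (10, 7), (11, 1), (11, 2), (11, 3), (11, 4), (11, 5), (11, 6), (12, 1), (12, 2), (12, 3), (12, 4), (12, 5), (12, 6), (13, 0), (13, 7), (14, 0), (14, 7), (15, 1), (15, 2), (15, 3), (15, 4), (15, 5), (15, 6)]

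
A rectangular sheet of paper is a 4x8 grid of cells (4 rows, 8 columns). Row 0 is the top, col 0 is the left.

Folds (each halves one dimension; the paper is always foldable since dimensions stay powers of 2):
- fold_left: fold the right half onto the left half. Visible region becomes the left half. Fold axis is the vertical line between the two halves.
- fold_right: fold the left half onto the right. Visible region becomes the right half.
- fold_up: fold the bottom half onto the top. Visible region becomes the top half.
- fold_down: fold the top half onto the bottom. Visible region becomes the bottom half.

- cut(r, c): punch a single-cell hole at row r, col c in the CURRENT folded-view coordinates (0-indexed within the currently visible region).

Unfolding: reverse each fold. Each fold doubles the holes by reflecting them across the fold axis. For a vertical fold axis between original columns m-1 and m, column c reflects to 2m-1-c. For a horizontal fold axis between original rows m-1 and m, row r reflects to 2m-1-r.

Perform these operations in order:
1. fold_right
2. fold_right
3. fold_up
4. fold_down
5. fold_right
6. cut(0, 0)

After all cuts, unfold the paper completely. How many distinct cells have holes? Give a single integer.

Answer: 32

Derivation:
Op 1 fold_right: fold axis v@4; visible region now rows[0,4) x cols[4,8) = 4x4
Op 2 fold_right: fold axis v@6; visible region now rows[0,4) x cols[6,8) = 4x2
Op 3 fold_up: fold axis h@2; visible region now rows[0,2) x cols[6,8) = 2x2
Op 4 fold_down: fold axis h@1; visible region now rows[1,2) x cols[6,8) = 1x2
Op 5 fold_right: fold axis v@7; visible region now rows[1,2) x cols[7,8) = 1x1
Op 6 cut(0, 0): punch at orig (1,7); cuts so far [(1, 7)]; region rows[1,2) x cols[7,8) = 1x1
Unfold 1 (reflect across v@7): 2 holes -> [(1, 6), (1, 7)]
Unfold 2 (reflect across h@1): 4 holes -> [(0, 6), (0, 7), (1, 6), (1, 7)]
Unfold 3 (reflect across h@2): 8 holes -> [(0, 6), (0, 7), (1, 6), (1, 7), (2, 6), (2, 7), (3, 6), (3, 7)]
Unfold 4 (reflect across v@6): 16 holes -> [(0, 4), (0, 5), (0, 6), (0, 7), (1, 4), (1, 5), (1, 6), (1, 7), (2, 4), (2, 5), (2, 6), (2, 7), (3, 4), (3, 5), (3, 6), (3, 7)]
Unfold 5 (reflect across v@4): 32 holes -> [(0, 0), (0, 1), (0, 2), (0, 3), (0, 4), (0, 5), (0, 6), (0, 7), (1, 0), (1, 1), (1, 2), (1, 3), (1, 4), (1, 5), (1, 6), (1, 7), (2, 0), (2, 1), (2, 2), (2, 3), (2, 4), (2, 5), (2, 6), (2, 7), (3, 0), (3, 1), (3, 2), (3, 3), (3, 4), (3, 5), (3, 6), (3, 7)]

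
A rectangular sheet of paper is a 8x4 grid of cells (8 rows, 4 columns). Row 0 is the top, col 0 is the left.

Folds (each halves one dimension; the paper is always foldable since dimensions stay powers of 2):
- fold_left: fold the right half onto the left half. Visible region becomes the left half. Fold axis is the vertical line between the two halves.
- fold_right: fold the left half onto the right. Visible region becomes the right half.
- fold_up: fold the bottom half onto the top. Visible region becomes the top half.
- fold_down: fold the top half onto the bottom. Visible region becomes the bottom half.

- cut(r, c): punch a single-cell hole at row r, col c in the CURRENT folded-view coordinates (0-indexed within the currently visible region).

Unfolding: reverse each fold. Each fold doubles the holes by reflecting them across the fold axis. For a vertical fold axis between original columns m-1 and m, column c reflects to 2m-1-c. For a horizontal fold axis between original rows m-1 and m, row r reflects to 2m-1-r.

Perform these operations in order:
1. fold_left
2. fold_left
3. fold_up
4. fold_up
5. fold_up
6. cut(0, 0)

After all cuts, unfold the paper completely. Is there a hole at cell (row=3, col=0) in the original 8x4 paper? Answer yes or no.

Op 1 fold_left: fold axis v@2; visible region now rows[0,8) x cols[0,2) = 8x2
Op 2 fold_left: fold axis v@1; visible region now rows[0,8) x cols[0,1) = 8x1
Op 3 fold_up: fold axis h@4; visible region now rows[0,4) x cols[0,1) = 4x1
Op 4 fold_up: fold axis h@2; visible region now rows[0,2) x cols[0,1) = 2x1
Op 5 fold_up: fold axis h@1; visible region now rows[0,1) x cols[0,1) = 1x1
Op 6 cut(0, 0): punch at orig (0,0); cuts so far [(0, 0)]; region rows[0,1) x cols[0,1) = 1x1
Unfold 1 (reflect across h@1): 2 holes -> [(0, 0), (1, 0)]
Unfold 2 (reflect across h@2): 4 holes -> [(0, 0), (1, 0), (2, 0), (3, 0)]
Unfold 3 (reflect across h@4): 8 holes -> [(0, 0), (1, 0), (2, 0), (3, 0), (4, 0), (5, 0), (6, 0), (7, 0)]
Unfold 4 (reflect across v@1): 16 holes -> [(0, 0), (0, 1), (1, 0), (1, 1), (2, 0), (2, 1), (3, 0), (3, 1), (4, 0), (4, 1), (5, 0), (5, 1), (6, 0), (6, 1), (7, 0), (7, 1)]
Unfold 5 (reflect across v@2): 32 holes -> [(0, 0), (0, 1), (0, 2), (0, 3), (1, 0), (1, 1), (1, 2), (1, 3), (2, 0), (2, 1), (2, 2), (2, 3), (3, 0), (3, 1), (3, 2), (3, 3), (4, 0), (4, 1), (4, 2), (4, 3), (5, 0), (5, 1), (5, 2), (5, 3), (6, 0), (6, 1), (6, 2), (6, 3), (7, 0), (7, 1), (7, 2), (7, 3)]
Holes: [(0, 0), (0, 1), (0, 2), (0, 3), (1, 0), (1, 1), (1, 2), (1, 3), (2, 0), (2, 1), (2, 2), (2, 3), (3, 0), (3, 1), (3, 2), (3, 3), (4, 0), (4, 1), (4, 2), (4, 3), (5, 0), (5, 1), (5, 2), (5, 3), (6, 0), (6, 1), (6, 2), (6, 3), (7, 0), (7, 1), (7, 2), (7, 3)]

Answer: yes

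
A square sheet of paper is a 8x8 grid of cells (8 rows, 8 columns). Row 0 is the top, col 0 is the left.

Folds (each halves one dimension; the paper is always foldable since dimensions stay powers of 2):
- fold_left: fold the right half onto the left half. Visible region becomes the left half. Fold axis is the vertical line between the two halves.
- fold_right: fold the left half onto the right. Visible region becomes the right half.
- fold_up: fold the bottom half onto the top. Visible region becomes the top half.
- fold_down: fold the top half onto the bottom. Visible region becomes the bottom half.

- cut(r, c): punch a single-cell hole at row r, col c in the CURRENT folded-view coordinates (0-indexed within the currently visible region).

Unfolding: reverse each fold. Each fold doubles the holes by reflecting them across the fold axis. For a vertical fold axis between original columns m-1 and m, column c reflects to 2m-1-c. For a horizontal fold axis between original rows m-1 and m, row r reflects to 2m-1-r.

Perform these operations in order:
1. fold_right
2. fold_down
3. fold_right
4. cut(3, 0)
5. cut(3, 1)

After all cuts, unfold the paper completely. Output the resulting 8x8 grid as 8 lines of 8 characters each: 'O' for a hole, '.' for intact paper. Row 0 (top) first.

Answer: OOOOOOOO
........
........
........
........
........
........
OOOOOOOO

Derivation:
Op 1 fold_right: fold axis v@4; visible region now rows[0,8) x cols[4,8) = 8x4
Op 2 fold_down: fold axis h@4; visible region now rows[4,8) x cols[4,8) = 4x4
Op 3 fold_right: fold axis v@6; visible region now rows[4,8) x cols[6,8) = 4x2
Op 4 cut(3, 0): punch at orig (7,6); cuts so far [(7, 6)]; region rows[4,8) x cols[6,8) = 4x2
Op 5 cut(3, 1): punch at orig (7,7); cuts so far [(7, 6), (7, 7)]; region rows[4,8) x cols[6,8) = 4x2
Unfold 1 (reflect across v@6): 4 holes -> [(7, 4), (7, 5), (7, 6), (7, 7)]
Unfold 2 (reflect across h@4): 8 holes -> [(0, 4), (0, 5), (0, 6), (0, 7), (7, 4), (7, 5), (7, 6), (7, 7)]
Unfold 3 (reflect across v@4): 16 holes -> [(0, 0), (0, 1), (0, 2), (0, 3), (0, 4), (0, 5), (0, 6), (0, 7), (7, 0), (7, 1), (7, 2), (7, 3), (7, 4), (7, 5), (7, 6), (7, 7)]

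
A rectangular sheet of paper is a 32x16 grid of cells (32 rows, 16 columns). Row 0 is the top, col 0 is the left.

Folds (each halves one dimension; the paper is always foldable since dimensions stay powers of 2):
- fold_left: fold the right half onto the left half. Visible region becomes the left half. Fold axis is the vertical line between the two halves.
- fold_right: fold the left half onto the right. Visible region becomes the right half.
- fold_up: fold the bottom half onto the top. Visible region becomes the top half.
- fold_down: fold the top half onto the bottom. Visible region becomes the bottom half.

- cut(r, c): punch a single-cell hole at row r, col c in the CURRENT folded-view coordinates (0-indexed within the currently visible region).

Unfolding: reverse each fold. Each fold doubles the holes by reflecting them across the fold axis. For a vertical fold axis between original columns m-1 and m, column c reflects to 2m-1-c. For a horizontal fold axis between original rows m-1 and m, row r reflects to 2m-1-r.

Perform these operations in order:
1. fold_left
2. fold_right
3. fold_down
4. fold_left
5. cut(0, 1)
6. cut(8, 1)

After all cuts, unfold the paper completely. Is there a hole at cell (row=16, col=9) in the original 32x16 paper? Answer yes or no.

Answer: yes

Derivation:
Op 1 fold_left: fold axis v@8; visible region now rows[0,32) x cols[0,8) = 32x8
Op 2 fold_right: fold axis v@4; visible region now rows[0,32) x cols[4,8) = 32x4
Op 3 fold_down: fold axis h@16; visible region now rows[16,32) x cols[4,8) = 16x4
Op 4 fold_left: fold axis v@6; visible region now rows[16,32) x cols[4,6) = 16x2
Op 5 cut(0, 1): punch at orig (16,5); cuts so far [(16, 5)]; region rows[16,32) x cols[4,6) = 16x2
Op 6 cut(8, 1): punch at orig (24,5); cuts so far [(16, 5), (24, 5)]; region rows[16,32) x cols[4,6) = 16x2
Unfold 1 (reflect across v@6): 4 holes -> [(16, 5), (16, 6), (24, 5), (24, 6)]
Unfold 2 (reflect across h@16): 8 holes -> [(7, 5), (7, 6), (15, 5), (15, 6), (16, 5), (16, 6), (24, 5), (24, 6)]
Unfold 3 (reflect across v@4): 16 holes -> [(7, 1), (7, 2), (7, 5), (7, 6), (15, 1), (15, 2), (15, 5), (15, 6), (16, 1), (16, 2), (16, 5), (16, 6), (24, 1), (24, 2), (24, 5), (24, 6)]
Unfold 4 (reflect across v@8): 32 holes -> [(7, 1), (7, 2), (7, 5), (7, 6), (7, 9), (7, 10), (7, 13), (7, 14), (15, 1), (15, 2), (15, 5), (15, 6), (15, 9), (15, 10), (15, 13), (15, 14), (16, 1), (16, 2), (16, 5), (16, 6), (16, 9), (16, 10), (16, 13), (16, 14), (24, 1), (24, 2), (24, 5), (24, 6), (24, 9), (24, 10), (24, 13), (24, 14)]
Holes: [(7, 1), (7, 2), (7, 5), (7, 6), (7, 9), (7, 10), (7, 13), (7, 14), (15, 1), (15, 2), (15, 5), (15, 6), (15, 9), (15, 10), (15, 13), (15, 14), (16, 1), (16, 2), (16, 5), (16, 6), (16, 9), (16, 10), (16, 13), (16, 14), (24, 1), (24, 2), (24, 5), (24, 6), (24, 9), (24, 10), (24, 13), (24, 14)]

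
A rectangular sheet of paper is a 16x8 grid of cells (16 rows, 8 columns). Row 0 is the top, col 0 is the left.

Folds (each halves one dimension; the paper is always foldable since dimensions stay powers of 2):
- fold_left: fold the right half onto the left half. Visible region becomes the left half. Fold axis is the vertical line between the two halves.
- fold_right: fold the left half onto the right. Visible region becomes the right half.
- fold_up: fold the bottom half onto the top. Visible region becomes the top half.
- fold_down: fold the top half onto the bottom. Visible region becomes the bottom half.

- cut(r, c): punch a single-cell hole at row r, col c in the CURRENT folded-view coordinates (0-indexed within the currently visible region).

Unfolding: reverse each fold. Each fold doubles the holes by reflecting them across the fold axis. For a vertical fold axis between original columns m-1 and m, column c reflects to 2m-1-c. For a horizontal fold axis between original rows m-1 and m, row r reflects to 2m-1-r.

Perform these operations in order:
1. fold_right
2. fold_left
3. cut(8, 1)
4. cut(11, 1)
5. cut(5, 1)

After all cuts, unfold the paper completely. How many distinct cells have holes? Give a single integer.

Op 1 fold_right: fold axis v@4; visible region now rows[0,16) x cols[4,8) = 16x4
Op 2 fold_left: fold axis v@6; visible region now rows[0,16) x cols[4,6) = 16x2
Op 3 cut(8, 1): punch at orig (8,5); cuts so far [(8, 5)]; region rows[0,16) x cols[4,6) = 16x2
Op 4 cut(11, 1): punch at orig (11,5); cuts so far [(8, 5), (11, 5)]; region rows[0,16) x cols[4,6) = 16x2
Op 5 cut(5, 1): punch at orig (5,5); cuts so far [(5, 5), (8, 5), (11, 5)]; region rows[0,16) x cols[4,6) = 16x2
Unfold 1 (reflect across v@6): 6 holes -> [(5, 5), (5, 6), (8, 5), (8, 6), (11, 5), (11, 6)]
Unfold 2 (reflect across v@4): 12 holes -> [(5, 1), (5, 2), (5, 5), (5, 6), (8, 1), (8, 2), (8, 5), (8, 6), (11, 1), (11, 2), (11, 5), (11, 6)]

Answer: 12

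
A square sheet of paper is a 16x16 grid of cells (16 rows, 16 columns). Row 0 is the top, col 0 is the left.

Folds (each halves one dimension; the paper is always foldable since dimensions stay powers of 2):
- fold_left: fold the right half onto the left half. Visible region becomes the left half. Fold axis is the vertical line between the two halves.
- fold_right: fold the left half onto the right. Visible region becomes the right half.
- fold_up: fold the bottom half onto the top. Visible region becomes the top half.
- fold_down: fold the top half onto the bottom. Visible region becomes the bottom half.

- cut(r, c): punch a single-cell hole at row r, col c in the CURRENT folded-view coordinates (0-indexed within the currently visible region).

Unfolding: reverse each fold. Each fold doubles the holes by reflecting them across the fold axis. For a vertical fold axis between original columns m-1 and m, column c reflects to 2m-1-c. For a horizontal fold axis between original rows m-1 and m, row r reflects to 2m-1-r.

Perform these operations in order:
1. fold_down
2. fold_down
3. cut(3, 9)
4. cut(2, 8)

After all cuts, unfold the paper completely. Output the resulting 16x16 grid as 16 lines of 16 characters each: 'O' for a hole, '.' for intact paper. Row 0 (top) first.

Op 1 fold_down: fold axis h@8; visible region now rows[8,16) x cols[0,16) = 8x16
Op 2 fold_down: fold axis h@12; visible region now rows[12,16) x cols[0,16) = 4x16
Op 3 cut(3, 9): punch at orig (15,9); cuts so far [(15, 9)]; region rows[12,16) x cols[0,16) = 4x16
Op 4 cut(2, 8): punch at orig (14,8); cuts so far [(14, 8), (15, 9)]; region rows[12,16) x cols[0,16) = 4x16
Unfold 1 (reflect across h@12): 4 holes -> [(8, 9), (9, 8), (14, 8), (15, 9)]
Unfold 2 (reflect across h@8): 8 holes -> [(0, 9), (1, 8), (6, 8), (7, 9), (8, 9), (9, 8), (14, 8), (15, 9)]

Answer: .........O......
........O.......
................
................
................
................
........O.......
.........O......
.........O......
........O.......
................
................
................
................
........O.......
.........O......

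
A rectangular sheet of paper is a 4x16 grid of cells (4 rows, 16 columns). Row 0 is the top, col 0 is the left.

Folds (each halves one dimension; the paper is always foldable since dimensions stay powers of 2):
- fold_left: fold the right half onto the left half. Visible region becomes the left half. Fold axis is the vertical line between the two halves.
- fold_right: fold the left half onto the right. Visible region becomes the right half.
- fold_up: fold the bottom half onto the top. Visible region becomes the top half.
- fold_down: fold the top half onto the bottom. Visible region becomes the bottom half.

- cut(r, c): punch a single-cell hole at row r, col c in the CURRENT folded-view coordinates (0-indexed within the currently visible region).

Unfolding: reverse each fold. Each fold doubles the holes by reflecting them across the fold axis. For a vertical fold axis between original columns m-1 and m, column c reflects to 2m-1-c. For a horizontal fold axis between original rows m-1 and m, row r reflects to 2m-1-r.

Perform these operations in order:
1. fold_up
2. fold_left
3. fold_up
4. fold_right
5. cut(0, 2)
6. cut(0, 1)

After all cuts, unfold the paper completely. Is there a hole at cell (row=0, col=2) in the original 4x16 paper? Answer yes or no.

Answer: yes

Derivation:
Op 1 fold_up: fold axis h@2; visible region now rows[0,2) x cols[0,16) = 2x16
Op 2 fold_left: fold axis v@8; visible region now rows[0,2) x cols[0,8) = 2x8
Op 3 fold_up: fold axis h@1; visible region now rows[0,1) x cols[0,8) = 1x8
Op 4 fold_right: fold axis v@4; visible region now rows[0,1) x cols[4,8) = 1x4
Op 5 cut(0, 2): punch at orig (0,6); cuts so far [(0, 6)]; region rows[0,1) x cols[4,8) = 1x4
Op 6 cut(0, 1): punch at orig (0,5); cuts so far [(0, 5), (0, 6)]; region rows[0,1) x cols[4,8) = 1x4
Unfold 1 (reflect across v@4): 4 holes -> [(0, 1), (0, 2), (0, 5), (0, 6)]
Unfold 2 (reflect across h@1): 8 holes -> [(0, 1), (0, 2), (0, 5), (0, 6), (1, 1), (1, 2), (1, 5), (1, 6)]
Unfold 3 (reflect across v@8): 16 holes -> [(0, 1), (0, 2), (0, 5), (0, 6), (0, 9), (0, 10), (0, 13), (0, 14), (1, 1), (1, 2), (1, 5), (1, 6), (1, 9), (1, 10), (1, 13), (1, 14)]
Unfold 4 (reflect across h@2): 32 holes -> [(0, 1), (0, 2), (0, 5), (0, 6), (0, 9), (0, 10), (0, 13), (0, 14), (1, 1), (1, 2), (1, 5), (1, 6), (1, 9), (1, 10), (1, 13), (1, 14), (2, 1), (2, 2), (2, 5), (2, 6), (2, 9), (2, 10), (2, 13), (2, 14), (3, 1), (3, 2), (3, 5), (3, 6), (3, 9), (3, 10), (3, 13), (3, 14)]
Holes: [(0, 1), (0, 2), (0, 5), (0, 6), (0, 9), (0, 10), (0, 13), (0, 14), (1, 1), (1, 2), (1, 5), (1, 6), (1, 9), (1, 10), (1, 13), (1, 14), (2, 1), (2, 2), (2, 5), (2, 6), (2, 9), (2, 10), (2, 13), (2, 14), (3, 1), (3, 2), (3, 5), (3, 6), (3, 9), (3, 10), (3, 13), (3, 14)]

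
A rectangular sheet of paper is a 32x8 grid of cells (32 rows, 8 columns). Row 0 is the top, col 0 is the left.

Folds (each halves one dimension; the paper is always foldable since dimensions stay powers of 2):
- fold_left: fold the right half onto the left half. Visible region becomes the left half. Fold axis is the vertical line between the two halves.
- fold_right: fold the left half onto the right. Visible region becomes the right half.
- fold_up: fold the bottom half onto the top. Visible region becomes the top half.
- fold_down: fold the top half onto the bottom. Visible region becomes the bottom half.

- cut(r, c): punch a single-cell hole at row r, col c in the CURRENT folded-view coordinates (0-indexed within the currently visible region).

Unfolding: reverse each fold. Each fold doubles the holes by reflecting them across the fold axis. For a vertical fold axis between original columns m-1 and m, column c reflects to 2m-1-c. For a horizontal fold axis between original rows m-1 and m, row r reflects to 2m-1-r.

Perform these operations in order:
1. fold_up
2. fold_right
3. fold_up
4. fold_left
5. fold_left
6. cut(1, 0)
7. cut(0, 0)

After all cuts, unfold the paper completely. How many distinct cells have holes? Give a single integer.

Answer: 64

Derivation:
Op 1 fold_up: fold axis h@16; visible region now rows[0,16) x cols[0,8) = 16x8
Op 2 fold_right: fold axis v@4; visible region now rows[0,16) x cols[4,8) = 16x4
Op 3 fold_up: fold axis h@8; visible region now rows[0,8) x cols[4,8) = 8x4
Op 4 fold_left: fold axis v@6; visible region now rows[0,8) x cols[4,6) = 8x2
Op 5 fold_left: fold axis v@5; visible region now rows[0,8) x cols[4,5) = 8x1
Op 6 cut(1, 0): punch at orig (1,4); cuts so far [(1, 4)]; region rows[0,8) x cols[4,5) = 8x1
Op 7 cut(0, 0): punch at orig (0,4); cuts so far [(0, 4), (1, 4)]; region rows[0,8) x cols[4,5) = 8x1
Unfold 1 (reflect across v@5): 4 holes -> [(0, 4), (0, 5), (1, 4), (1, 5)]
Unfold 2 (reflect across v@6): 8 holes -> [(0, 4), (0, 5), (0, 6), (0, 7), (1, 4), (1, 5), (1, 6), (1, 7)]
Unfold 3 (reflect across h@8): 16 holes -> [(0, 4), (0, 5), (0, 6), (0, 7), (1, 4), (1, 5), (1, 6), (1, 7), (14, 4), (14, 5), (14, 6), (14, 7), (15, 4), (15, 5), (15, 6), (15, 7)]
Unfold 4 (reflect across v@4): 32 holes -> [(0, 0), (0, 1), (0, 2), (0, 3), (0, 4), (0, 5), (0, 6), (0, 7), (1, 0), (1, 1), (1, 2), (1, 3), (1, 4), (1, 5), (1, 6), (1, 7), (14, 0), (14, 1), (14, 2), (14, 3), (14, 4), (14, 5), (14, 6), (14, 7), (15, 0), (15, 1), (15, 2), (15, 3), (15, 4), (15, 5), (15, 6), (15, 7)]
Unfold 5 (reflect across h@16): 64 holes -> [(0, 0), (0, 1), (0, 2), (0, 3), (0, 4), (0, 5), (0, 6), (0, 7), (1, 0), (1, 1), (1, 2), (1, 3), (1, 4), (1, 5), (1, 6), (1, 7), (14, 0), (14, 1), (14, 2), (14, 3), (14, 4), (14, 5), (14, 6), (14, 7), (15, 0), (15, 1), (15, 2), (15, 3), (15, 4), (15, 5), (15, 6), (15, 7), (16, 0), (16, 1), (16, 2), (16, 3), (16, 4), (16, 5), (16, 6), (16, 7), (17, 0), (17, 1), (17, 2), (17, 3), (17, 4), (17, 5), (17, 6), (17, 7), (30, 0), (30, 1), (30, 2), (30, 3), (30, 4), (30, 5), (30, 6), (30, 7), (31, 0), (31, 1), (31, 2), (31, 3), (31, 4), (31, 5), (31, 6), (31, 7)]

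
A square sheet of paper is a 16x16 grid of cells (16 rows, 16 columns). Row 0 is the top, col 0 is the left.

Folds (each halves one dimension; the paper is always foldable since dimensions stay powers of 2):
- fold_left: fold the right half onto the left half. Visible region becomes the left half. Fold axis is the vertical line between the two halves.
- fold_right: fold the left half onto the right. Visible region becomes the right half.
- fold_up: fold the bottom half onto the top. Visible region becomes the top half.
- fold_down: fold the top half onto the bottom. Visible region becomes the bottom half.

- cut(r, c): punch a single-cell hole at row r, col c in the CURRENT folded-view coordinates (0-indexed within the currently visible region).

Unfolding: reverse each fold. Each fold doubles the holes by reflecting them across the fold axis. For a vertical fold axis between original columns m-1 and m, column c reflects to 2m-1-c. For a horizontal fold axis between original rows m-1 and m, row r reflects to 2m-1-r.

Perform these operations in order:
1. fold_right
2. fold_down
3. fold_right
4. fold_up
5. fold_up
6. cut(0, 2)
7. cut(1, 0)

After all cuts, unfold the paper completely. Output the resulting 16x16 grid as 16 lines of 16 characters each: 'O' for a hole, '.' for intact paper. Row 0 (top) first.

Op 1 fold_right: fold axis v@8; visible region now rows[0,16) x cols[8,16) = 16x8
Op 2 fold_down: fold axis h@8; visible region now rows[8,16) x cols[8,16) = 8x8
Op 3 fold_right: fold axis v@12; visible region now rows[8,16) x cols[12,16) = 8x4
Op 4 fold_up: fold axis h@12; visible region now rows[8,12) x cols[12,16) = 4x4
Op 5 fold_up: fold axis h@10; visible region now rows[8,10) x cols[12,16) = 2x4
Op 6 cut(0, 2): punch at orig (8,14); cuts so far [(8, 14)]; region rows[8,10) x cols[12,16) = 2x4
Op 7 cut(1, 0): punch at orig (9,12); cuts so far [(8, 14), (9, 12)]; region rows[8,10) x cols[12,16) = 2x4
Unfold 1 (reflect across h@10): 4 holes -> [(8, 14), (9, 12), (10, 12), (11, 14)]
Unfold 2 (reflect across h@12): 8 holes -> [(8, 14), (9, 12), (10, 12), (11, 14), (12, 14), (13, 12), (14, 12), (15, 14)]
Unfold 3 (reflect across v@12): 16 holes -> [(8, 9), (8, 14), (9, 11), (9, 12), (10, 11), (10, 12), (11, 9), (11, 14), (12, 9), (12, 14), (13, 11), (13, 12), (14, 11), (14, 12), (15, 9), (15, 14)]
Unfold 4 (reflect across h@8): 32 holes -> [(0, 9), (0, 14), (1, 11), (1, 12), (2, 11), (2, 12), (3, 9), (3, 14), (4, 9), (4, 14), (5, 11), (5, 12), (6, 11), (6, 12), (7, 9), (7, 14), (8, 9), (8, 14), (9, 11), (9, 12), (10, 11), (10, 12), (11, 9), (11, 14), (12, 9), (12, 14), (13, 11), (13, 12), (14, 11), (14, 12), (15, 9), (15, 14)]
Unfold 5 (reflect across v@8): 64 holes -> [(0, 1), (0, 6), (0, 9), (0, 14), (1, 3), (1, 4), (1, 11), (1, 12), (2, 3), (2, 4), (2, 11), (2, 12), (3, 1), (3, 6), (3, 9), (3, 14), (4, 1), (4, 6), (4, 9), (4, 14), (5, 3), (5, 4), (5, 11), (5, 12), (6, 3), (6, 4), (6, 11), (6, 12), (7, 1), (7, 6), (7, 9), (7, 14), (8, 1), (8, 6), (8, 9), (8, 14), (9, 3), (9, 4), (9, 11), (9, 12), (10, 3), (10, 4), (10, 11), (10, 12), (11, 1), (11, 6), (11, 9), (11, 14), (12, 1), (12, 6), (12, 9), (12, 14), (13, 3), (13, 4), (13, 11), (13, 12), (14, 3), (14, 4), (14, 11), (14, 12), (15, 1), (15, 6), (15, 9), (15, 14)]

Answer: .O....O..O....O.
...OO......OO...
...OO......OO...
.O....O..O....O.
.O....O..O....O.
...OO......OO...
...OO......OO...
.O....O..O....O.
.O....O..O....O.
...OO......OO...
...OO......OO...
.O....O..O....O.
.O....O..O....O.
...OO......OO...
...OO......OO...
.O....O..O....O.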